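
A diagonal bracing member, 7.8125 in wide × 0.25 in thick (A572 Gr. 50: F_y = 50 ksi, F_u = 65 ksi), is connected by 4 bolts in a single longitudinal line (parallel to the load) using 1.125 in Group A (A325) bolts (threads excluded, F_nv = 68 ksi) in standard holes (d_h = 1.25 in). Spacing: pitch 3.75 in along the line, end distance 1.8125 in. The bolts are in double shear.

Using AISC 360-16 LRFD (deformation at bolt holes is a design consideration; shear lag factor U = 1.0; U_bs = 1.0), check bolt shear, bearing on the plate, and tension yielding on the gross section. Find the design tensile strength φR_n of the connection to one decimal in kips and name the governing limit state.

87.9 kips (gross-section yield governs)

Bolt shear: A_b = π(1.125)²/4 = 0.99402 in². φR_n = 0.75 × 68 × 0.99402 × 4 × 2 = 405.6 kips.
Bearing (0.25 in plate, F_u = 65 ksi): end bolts L_c = 1.8125 − 1.25/2 = 1.1875, R_n = min(1.2×1.1875×0.25×65, 2.4×1.125×0.25×65) = 23.156 kips/bolt; interior L_c = 3.75 − 1.25 = 2.5, R_n = 43.875 kips/bolt. φR_n = 0.75 × (1×23.156 + 3×43.875) = 116.1 kips.
Tension yield (gross): A_g = 7.8125×0.25 = 1.9531 in². φR_n = 0.90 × 50 × 1.9531 = 87.9 kips.
Governing: min(405.6, 116.1, 87.9) = 87.9 kips → gross-section yield.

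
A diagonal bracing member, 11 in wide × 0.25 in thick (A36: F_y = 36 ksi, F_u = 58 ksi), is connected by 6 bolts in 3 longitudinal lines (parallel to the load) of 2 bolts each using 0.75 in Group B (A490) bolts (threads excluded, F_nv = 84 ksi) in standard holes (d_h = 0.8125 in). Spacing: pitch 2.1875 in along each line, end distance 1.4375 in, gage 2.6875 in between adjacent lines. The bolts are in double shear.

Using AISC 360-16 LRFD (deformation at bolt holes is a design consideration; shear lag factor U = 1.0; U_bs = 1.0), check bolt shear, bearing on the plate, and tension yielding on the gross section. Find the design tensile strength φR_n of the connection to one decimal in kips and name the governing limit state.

Bolt shear: A_b = π(0.75)²/4 = 0.44179 in². φR_n = 0.75 × 84 × 0.44179 × 6 × 2 = 334.0 kips.
Bearing (0.25 in plate, F_u = 58 ksi): end bolts L_c = 1.4375 − 0.8125/2 = 1.03125, R_n = min(1.2×1.03125×0.25×58, 2.4×0.75×0.25×58) = 17.944 kips/bolt; interior L_c = 2.1875 − 0.8125 = 1.375, R_n = 23.925 kips/bolt. φR_n = 0.75 × (3×17.944 + 3×23.925) = 94.2 kips.
Tension yield (gross): A_g = 11×0.25 = 2.75 in². φR_n = 0.90 × 36 × 2.75 = 89.1 kips.
Governing: min(334.0, 94.2, 89.1) = 89.1 kips → gross-section yield.

89.1 kips (gross-section yield governs)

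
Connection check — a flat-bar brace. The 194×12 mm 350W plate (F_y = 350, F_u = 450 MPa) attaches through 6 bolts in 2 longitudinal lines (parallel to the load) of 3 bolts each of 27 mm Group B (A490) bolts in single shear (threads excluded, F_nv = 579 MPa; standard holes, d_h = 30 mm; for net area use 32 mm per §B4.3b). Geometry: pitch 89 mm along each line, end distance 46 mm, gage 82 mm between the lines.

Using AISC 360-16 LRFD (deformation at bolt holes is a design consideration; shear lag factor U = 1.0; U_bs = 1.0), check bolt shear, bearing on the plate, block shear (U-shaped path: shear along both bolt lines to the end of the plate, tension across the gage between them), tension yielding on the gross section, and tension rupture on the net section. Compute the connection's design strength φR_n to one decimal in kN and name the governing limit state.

526.5 kN (net-section rupture governs)

Bolt shear: A_b = π(27)²/4 = 572.56 mm². φR_n = 0.75 × 579 × 572.56 × 6 × 1 = 1491.8 kN.
Bearing (12 mm plate, F_u = 450 MPa): end bolts L_c = 46 − 30/2 = 31, R_n = min(1.2×31×12×450, 2.4×27×12×450) = 200.88 kN/bolt; interior L_c = 89 − 30 = 59, R_n = 349.92 kN/bolt. φR_n = 0.75 × (2×200.88 + 4×349.92) = 1351.1 kN.
Block shear: shear path 2×[46+2×89] = 2×224 mm, A_gv = 5376, A_nv = 2×(224 − 2.5×32)×12 = 3456 mm²; tension across gage: (82 − 1×32)×12 = 600 mm². R_n = min(0.6×450×3456, 0.6×350×5376) + 1.0×450×600 = min(933.12, 1129) + 270 = 1203.1 kN. φR_n = 0.75 × 1203.1 = 902.3 kN.
Tension yield (gross): A_g = 194×12 = 2328 mm². φR_n = 0.90 × 350 × 2328 = 733.3 kN.
Tension rupture (net): A_n = (194 − 2×32)×12 = 1560 mm² (U = 1.0, A_e = A_n). φR_n = 0.75 × 450 × 1560 = 526.5 kN.
Governing: min(1491.8, 1351.1, 902.3, 733.3, 526.5) = 526.5 kN → net-section rupture.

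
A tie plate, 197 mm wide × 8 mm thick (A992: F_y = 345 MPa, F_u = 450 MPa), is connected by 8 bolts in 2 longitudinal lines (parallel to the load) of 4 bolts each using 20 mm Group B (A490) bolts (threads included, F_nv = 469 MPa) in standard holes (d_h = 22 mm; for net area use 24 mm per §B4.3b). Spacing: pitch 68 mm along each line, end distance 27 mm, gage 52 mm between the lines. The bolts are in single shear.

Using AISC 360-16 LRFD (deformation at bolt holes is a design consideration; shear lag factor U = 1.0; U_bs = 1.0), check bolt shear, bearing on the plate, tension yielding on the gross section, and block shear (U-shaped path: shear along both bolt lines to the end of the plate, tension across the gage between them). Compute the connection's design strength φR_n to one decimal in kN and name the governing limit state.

Bolt shear: A_b = π(20)²/4 = 314.16 mm². φR_n = 0.75 × 469 × 314.16 × 8 × 1 = 884.0 kN.
Bearing (8 mm plate, F_u = 450 MPa): end bolts L_c = 27 − 22/2 = 16, R_n = min(1.2×16×8×450, 2.4×20×8×450) = 69.12 kN/bolt; interior L_c = 68 − 22 = 46, R_n = 172.8 kN/bolt. φR_n = 0.75 × (2×69.12 + 6×172.8) = 881.3 kN.
Tension yield (gross): A_g = 197×8 = 1576 mm². φR_n = 0.90 × 345 × 1576 = 489.3 kN.
Block shear: shear path 2×[27+3×68] = 2×231 mm, A_gv = 3696, A_nv = 2×(231 − 3.5×24)×8 = 2352 mm²; tension across gage: (52 − 1×24)×8 = 224 mm². R_n = min(0.6×450×2352, 0.6×345×3696) + 1.0×450×224 = min(635.04, 765.07) + 100.8 = 735.84 kN. φR_n = 0.75 × 735.84 = 551.9 kN.
Governing: min(884.0, 881.3, 489.3, 551.9) = 489.3 kN → gross-section yield.

489.3 kN (gross-section yield governs)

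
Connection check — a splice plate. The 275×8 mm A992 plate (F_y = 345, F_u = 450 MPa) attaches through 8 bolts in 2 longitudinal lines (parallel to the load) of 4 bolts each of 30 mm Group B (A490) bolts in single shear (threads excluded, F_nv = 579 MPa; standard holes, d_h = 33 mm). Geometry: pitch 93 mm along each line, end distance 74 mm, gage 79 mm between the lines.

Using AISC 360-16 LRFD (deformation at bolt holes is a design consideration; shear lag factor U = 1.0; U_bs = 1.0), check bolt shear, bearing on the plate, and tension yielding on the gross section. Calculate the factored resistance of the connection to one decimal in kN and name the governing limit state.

Bolt shear: A_b = π(30)²/4 = 706.86 mm². φR_n = 0.75 × 579 × 706.86 × 8 × 1 = 2455.6 kN.
Bearing (8 mm plate, F_u = 450 MPa): end bolts L_c = 74 − 33/2 = 57.5, R_n = min(1.2×57.5×8×450, 2.4×30×8×450) = 248.4 kN/bolt; interior L_c = 93 − 33 = 60, R_n = 259.2 kN/bolt. φR_n = 0.75 × (2×248.4 + 6×259.2) = 1539.0 kN.
Tension yield (gross): A_g = 275×8 = 2200 mm². φR_n = 0.90 × 345 × 2200 = 683.1 kN.
Governing: min(2455.6, 1539.0, 683.1) = 683.1 kN → gross-section yield.

683.1 kN (gross-section yield governs)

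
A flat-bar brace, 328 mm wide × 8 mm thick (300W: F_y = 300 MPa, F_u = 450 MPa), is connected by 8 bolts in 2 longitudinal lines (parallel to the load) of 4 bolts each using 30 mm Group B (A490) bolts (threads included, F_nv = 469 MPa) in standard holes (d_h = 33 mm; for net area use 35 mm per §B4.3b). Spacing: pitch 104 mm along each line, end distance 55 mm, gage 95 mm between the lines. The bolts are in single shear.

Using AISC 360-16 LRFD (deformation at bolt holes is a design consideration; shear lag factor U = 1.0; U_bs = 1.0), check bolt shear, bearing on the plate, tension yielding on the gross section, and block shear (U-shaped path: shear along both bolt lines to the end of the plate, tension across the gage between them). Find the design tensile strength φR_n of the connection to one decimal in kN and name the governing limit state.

Bolt shear: A_b = π(30)²/4 = 706.86 mm². φR_n = 0.75 × 469 × 706.86 × 8 × 1 = 1989.1 kN.
Bearing (8 mm plate, F_u = 450 MPa): end bolts L_c = 55 − 33/2 = 38.5, R_n = min(1.2×38.5×8×450, 2.4×30×8×450) = 166.32 kN/bolt; interior L_c = 104 − 33 = 71, R_n = 259.2 kN/bolt. φR_n = 0.75 × (2×166.32 + 6×259.2) = 1415.9 kN.
Tension yield (gross): A_g = 328×8 = 2624 mm². φR_n = 0.90 × 300 × 2624 = 708.5 kN.
Block shear: shear path 2×[55+3×104] = 2×367 mm, A_gv = 5872, A_nv = 2×(367 − 3.5×35)×8 = 3912 mm²; tension across gage: (95 − 1×35)×8 = 480 mm². R_n = min(0.6×450×3912, 0.6×300×5872) + 1.0×450×480 = min(1056.2, 1057) + 216 = 1272.2 kN. φR_n = 0.75 × 1272.2 = 954.2 kN.
Governing: min(1989.1, 1415.9, 708.5, 954.2) = 708.5 kN → gross-section yield.

708.5 kN (gross-section yield governs)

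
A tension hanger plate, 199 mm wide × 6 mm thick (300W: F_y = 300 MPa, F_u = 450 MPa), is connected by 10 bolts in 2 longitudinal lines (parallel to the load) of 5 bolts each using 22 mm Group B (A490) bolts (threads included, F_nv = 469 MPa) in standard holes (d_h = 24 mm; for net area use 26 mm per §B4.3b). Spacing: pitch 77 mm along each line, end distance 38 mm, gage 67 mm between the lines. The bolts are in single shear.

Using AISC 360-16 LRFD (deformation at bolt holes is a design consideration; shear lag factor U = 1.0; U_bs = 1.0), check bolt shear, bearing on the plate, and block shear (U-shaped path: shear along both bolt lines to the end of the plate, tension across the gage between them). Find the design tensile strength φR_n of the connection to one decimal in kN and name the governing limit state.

Bolt shear: A_b = π(22)²/4 = 380.13 mm². φR_n = 0.75 × 469 × 380.13 × 10 × 1 = 1337.1 kN.
Bearing (6 mm plate, F_u = 450 MPa): end bolts L_c = 38 − 24/2 = 26, R_n = min(1.2×26×6×450, 2.4×22×6×450) = 84.24 kN/bolt; interior L_c = 77 − 24 = 53, R_n = 142.56 kN/bolt. φR_n = 0.75 × (2×84.24 + 8×142.56) = 981.7 kN.
Block shear: shear path 2×[38+4×77] = 2×346 mm, A_gv = 4152, A_nv = 2×(346 − 4.5×26)×6 = 2748 mm²; tension across gage: (67 − 1×26)×6 = 246 mm². R_n = min(0.6×450×2748, 0.6×300×4152) + 1.0×450×246 = min(741.96, 747.36) + 110.7 = 852.66 kN. φR_n = 0.75 × 852.66 = 639.5 kN.
Governing: min(1337.1, 981.7, 639.5) = 639.5 kN → block shear.

639.5 kN (block shear governs)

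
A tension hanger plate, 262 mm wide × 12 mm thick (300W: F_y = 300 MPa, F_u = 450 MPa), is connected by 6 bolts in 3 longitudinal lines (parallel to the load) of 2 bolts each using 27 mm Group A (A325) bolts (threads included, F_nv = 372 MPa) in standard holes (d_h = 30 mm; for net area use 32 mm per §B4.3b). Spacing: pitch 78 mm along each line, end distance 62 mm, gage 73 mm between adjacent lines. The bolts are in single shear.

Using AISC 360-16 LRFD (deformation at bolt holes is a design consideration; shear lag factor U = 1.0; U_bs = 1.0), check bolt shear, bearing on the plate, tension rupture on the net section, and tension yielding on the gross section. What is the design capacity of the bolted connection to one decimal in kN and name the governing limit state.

Bolt shear: A_b = π(27)²/4 = 572.56 mm². φR_n = 0.75 × 372 × 572.56 × 6 × 1 = 958.5 kN.
Bearing (12 mm plate, F_u = 450 MPa): end bolts L_c = 62 − 30/2 = 47, R_n = min(1.2×47×12×450, 2.4×27×12×450) = 304.56 kN/bolt; interior L_c = 78 − 30 = 48, R_n = 311.04 kN/bolt. φR_n = 0.75 × (3×304.56 + 3×311.04) = 1385.1 kN.
Tension rupture (net): A_n = (262 − 3×32)×12 = 1992 mm² (U = 1.0, A_e = A_n). φR_n = 0.75 × 450 × 1992 = 672.3 kN.
Tension yield (gross): A_g = 262×12 = 3144 mm². φR_n = 0.90 × 300 × 3144 = 848.9 kN.
Governing: min(958.5, 1385.1, 672.3, 848.9) = 672.3 kN → net-section rupture.

672.3 kN (net-section rupture governs)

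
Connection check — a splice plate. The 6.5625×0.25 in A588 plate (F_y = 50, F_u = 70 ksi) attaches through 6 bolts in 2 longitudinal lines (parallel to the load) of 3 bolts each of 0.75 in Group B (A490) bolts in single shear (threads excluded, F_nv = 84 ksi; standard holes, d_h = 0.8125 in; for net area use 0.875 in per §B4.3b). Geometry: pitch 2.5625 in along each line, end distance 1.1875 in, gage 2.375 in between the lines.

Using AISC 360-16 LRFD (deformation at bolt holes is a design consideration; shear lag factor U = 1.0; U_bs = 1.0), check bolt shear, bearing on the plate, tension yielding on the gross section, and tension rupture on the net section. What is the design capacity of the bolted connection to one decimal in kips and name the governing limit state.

Bolt shear: A_b = π(0.75)²/4 = 0.44179 in². φR_n = 0.75 × 84 × 0.44179 × 6 × 1 = 167.0 kips.
Bearing (0.25 in plate, F_u = 70 ksi): end bolts L_c = 1.1875 − 0.8125/2 = 0.78125, R_n = min(1.2×0.78125×0.25×70, 2.4×0.75×0.25×70) = 16.406 kips/bolt; interior L_c = 2.5625 − 0.8125 = 1.75, R_n = 31.5 kips/bolt. φR_n = 0.75 × (2×16.406 + 4×31.5) = 119.1 kips.
Tension yield (gross): A_g = 6.5625×0.25 = 1.6406 in². φR_n = 0.90 × 50 × 1.6406 = 73.8 kips.
Tension rupture (net): A_n = (6.5625 − 2×0.875)×0.25 = 1.2031 in² (U = 1.0, A_e = A_n). φR_n = 0.75 × 70 × 1.2031 = 63.2 kips.
Governing: min(167.0, 119.1, 73.8, 63.2) = 63.2 kips → net-section rupture.

63.2 kips (net-section rupture governs)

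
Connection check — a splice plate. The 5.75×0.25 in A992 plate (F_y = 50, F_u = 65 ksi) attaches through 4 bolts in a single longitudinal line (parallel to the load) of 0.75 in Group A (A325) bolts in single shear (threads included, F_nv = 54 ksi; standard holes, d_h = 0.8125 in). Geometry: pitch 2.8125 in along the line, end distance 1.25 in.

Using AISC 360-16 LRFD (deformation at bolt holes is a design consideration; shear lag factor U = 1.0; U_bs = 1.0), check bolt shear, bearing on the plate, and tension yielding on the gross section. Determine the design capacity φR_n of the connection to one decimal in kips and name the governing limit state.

64.7 kips (gross-section yield governs)

Bolt shear: A_b = π(0.75)²/4 = 0.44179 in². φR_n = 0.75 × 54 × 0.44179 × 4 × 1 = 71.6 kips.
Bearing (0.25 in plate, F_u = 65 ksi): end bolts L_c = 1.25 − 0.8125/2 = 0.84375, R_n = min(1.2×0.84375×0.25×65, 2.4×0.75×0.25×65) = 16.453 kips/bolt; interior L_c = 2.8125 − 0.8125 = 2, R_n = 29.25 kips/bolt. φR_n = 0.75 × (1×16.453 + 3×29.25) = 78.2 kips.
Tension yield (gross): A_g = 5.75×0.25 = 1.4375 in². φR_n = 0.90 × 50 × 1.4375 = 64.7 kips.
Governing: min(71.6, 78.2, 64.7) = 64.7 kips → gross-section yield.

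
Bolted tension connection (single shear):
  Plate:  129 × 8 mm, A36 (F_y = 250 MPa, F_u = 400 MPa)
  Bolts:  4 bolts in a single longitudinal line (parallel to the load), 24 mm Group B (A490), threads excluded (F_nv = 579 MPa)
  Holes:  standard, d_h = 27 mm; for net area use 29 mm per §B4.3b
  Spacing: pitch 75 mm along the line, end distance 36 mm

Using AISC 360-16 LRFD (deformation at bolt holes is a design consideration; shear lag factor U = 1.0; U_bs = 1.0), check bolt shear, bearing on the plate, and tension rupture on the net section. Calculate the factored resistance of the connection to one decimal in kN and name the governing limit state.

240.0 kN (net-section rupture governs)

Bolt shear: A_b = π(24)²/4 = 452.39 mm². φR_n = 0.75 × 579 × 452.39 × 4 × 1 = 785.8 kN.
Bearing (8 mm plate, F_u = 400 MPa): end bolts L_c = 36 − 27/2 = 22.5, R_n = min(1.2×22.5×8×400, 2.4×24×8×400) = 86.4 kN/bolt; interior L_c = 75 − 27 = 48, R_n = 184.32 kN/bolt. φR_n = 0.75 × (1×86.4 + 3×184.32) = 479.5 kN.
Tension rupture (net): A_n = (129 − 1×29)×8 = 800 mm² (U = 1.0, A_e = A_n). φR_n = 0.75 × 400 × 800 = 240.0 kN.
Governing: min(785.8, 479.5, 240.0) = 240.0 kN → net-section rupture.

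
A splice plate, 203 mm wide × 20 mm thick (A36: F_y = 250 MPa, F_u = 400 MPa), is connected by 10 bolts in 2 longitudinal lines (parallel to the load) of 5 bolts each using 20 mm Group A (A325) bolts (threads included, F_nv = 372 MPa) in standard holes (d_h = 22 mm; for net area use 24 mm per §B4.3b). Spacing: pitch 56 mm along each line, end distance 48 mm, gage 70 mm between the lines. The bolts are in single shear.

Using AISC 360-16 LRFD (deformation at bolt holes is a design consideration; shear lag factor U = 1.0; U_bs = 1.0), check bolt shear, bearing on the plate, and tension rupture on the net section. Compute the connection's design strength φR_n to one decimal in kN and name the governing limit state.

876.5 kN (bolt shear governs)

Bolt shear: A_b = π(20)²/4 = 314.16 mm². φR_n = 0.75 × 372 × 314.16 × 10 × 1 = 876.5 kN.
Bearing (20 mm plate, F_u = 400 MPa): end bolts L_c = 48 − 22/2 = 37, R_n = min(1.2×37×20×400, 2.4×20×20×400) = 355.2 kN/bolt; interior L_c = 56 − 22 = 34, R_n = 326.4 kN/bolt. φR_n = 0.75 × (2×355.2 + 8×326.4) = 2491.2 kN.
Tension rupture (net): A_n = (203 − 2×24)×20 = 3100 mm² (U = 1.0, A_e = A_n). φR_n = 0.75 × 400 × 3100 = 930.0 kN.
Governing: min(876.5, 2491.2, 930.0) = 876.5 kN → bolt shear.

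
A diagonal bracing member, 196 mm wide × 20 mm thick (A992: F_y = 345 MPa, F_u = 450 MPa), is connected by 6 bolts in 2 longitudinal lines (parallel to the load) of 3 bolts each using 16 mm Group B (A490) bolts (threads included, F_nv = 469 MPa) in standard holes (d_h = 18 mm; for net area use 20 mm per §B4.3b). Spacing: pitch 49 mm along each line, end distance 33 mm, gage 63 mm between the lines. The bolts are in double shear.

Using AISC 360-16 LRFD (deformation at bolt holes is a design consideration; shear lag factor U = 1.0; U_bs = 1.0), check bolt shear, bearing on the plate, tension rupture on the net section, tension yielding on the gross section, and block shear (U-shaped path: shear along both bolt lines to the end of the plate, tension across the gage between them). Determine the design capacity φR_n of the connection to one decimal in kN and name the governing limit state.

Bolt shear: A_b = π(16)²/4 = 201.06 mm². φR_n = 0.75 × 469 × 201.06 × 6 × 2 = 848.7 kN.
Bearing (20 mm plate, F_u = 450 MPa): end bolts L_c = 33 − 18/2 = 24, R_n = min(1.2×24×20×450, 2.4×16×20×450) = 259.2 kN/bolt; interior L_c = 49 − 18 = 31, R_n = 334.8 kN/bolt. φR_n = 0.75 × (2×259.2 + 4×334.8) = 1393.2 kN.
Tension rupture (net): A_n = (196 − 2×20)×20 = 3120 mm² (U = 1.0, A_e = A_n). φR_n = 0.75 × 450 × 3120 = 1053.0 kN.
Tension yield (gross): A_g = 196×20 = 3920 mm². φR_n = 0.90 × 345 × 3920 = 1217.2 kN.
Block shear: shear path 2×[33+2×49] = 2×131 mm, A_gv = 5240, A_nv = 2×(131 − 2.5×20)×20 = 3240 mm²; tension across gage: (63 − 1×20)×20 = 860 mm². R_n = min(0.6×450×3240, 0.6×345×5240) + 1.0×450×860 = min(874.8, 1084.7) + 387 = 1261.8 kN. φR_n = 0.75 × 1261.8 = 946.4 kN.
Governing: min(848.7, 1393.2, 1053.0, 1217.2, 946.4) = 848.7 kN → bolt shear.

848.7 kN (bolt shear governs)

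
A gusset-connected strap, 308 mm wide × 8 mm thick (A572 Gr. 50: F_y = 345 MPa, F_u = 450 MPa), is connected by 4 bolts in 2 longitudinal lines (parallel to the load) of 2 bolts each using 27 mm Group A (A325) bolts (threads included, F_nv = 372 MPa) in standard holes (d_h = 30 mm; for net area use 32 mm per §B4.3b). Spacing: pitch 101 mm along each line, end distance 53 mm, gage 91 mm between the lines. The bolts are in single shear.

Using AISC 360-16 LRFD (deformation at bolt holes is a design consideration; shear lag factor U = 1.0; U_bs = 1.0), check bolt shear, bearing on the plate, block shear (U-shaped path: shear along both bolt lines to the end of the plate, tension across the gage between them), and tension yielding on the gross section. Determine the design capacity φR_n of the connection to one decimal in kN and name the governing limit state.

Bolt shear: A_b = π(27)²/4 = 572.56 mm². φR_n = 0.75 × 372 × 572.56 × 4 × 1 = 639.0 kN.
Bearing (8 mm plate, F_u = 450 MPa): end bolts L_c = 53 − 30/2 = 38, R_n = min(1.2×38×8×450, 2.4×27×8×450) = 164.16 kN/bolt; interior L_c = 101 − 30 = 71, R_n = 233.28 kN/bolt. φR_n = 0.75 × (2×164.16 + 2×233.28) = 596.2 kN.
Block shear: shear path 2×[53+1×101] = 2×154 mm, A_gv = 2464, A_nv = 2×(154 − 1.5×32)×8 = 1696 mm²; tension across gage: (91 − 1×32)×8 = 472 mm². R_n = min(0.6×450×1696, 0.6×345×2464) + 1.0×450×472 = min(457.92, 510.05) + 212.4 = 670.32 kN. φR_n = 0.75 × 670.32 = 502.7 kN.
Tension yield (gross): A_g = 308×8 = 2464 mm². φR_n = 0.90 × 345 × 2464 = 765.1 kN.
Governing: min(639.0, 596.2, 502.7, 765.1) = 502.7 kN → block shear.

502.7 kN (block shear governs)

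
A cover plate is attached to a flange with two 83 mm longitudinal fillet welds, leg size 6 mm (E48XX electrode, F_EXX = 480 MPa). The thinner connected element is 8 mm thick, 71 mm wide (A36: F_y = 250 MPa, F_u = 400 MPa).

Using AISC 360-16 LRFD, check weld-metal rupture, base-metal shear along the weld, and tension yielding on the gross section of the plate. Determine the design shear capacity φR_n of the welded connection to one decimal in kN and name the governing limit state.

127.8 kN (gross-section yield governs)

Weld metal: throat = 0.707×6 = 4.242 mm, L = 2×83 = 166 mm. φR_n = 0.75 × 0.6 × 480 × 4.242 × 166 = 152.1 kN.
Base metal shear (8 mm plate): yield φR_n = 1.0×0.6×250×8×166 = 199.2 kN; rupture φR_n = 0.75×0.6×400×8×166 = 239.0 kN; take 199.2 kN (yield).
Tension yield (gross): A_g = 71×8 = 568 mm². φR_n = 0.90 × 250 × 568 = 127.8 kN.
Governing: min(152.1, 199.2, 127.8) = 127.8 kN → gross-section yield.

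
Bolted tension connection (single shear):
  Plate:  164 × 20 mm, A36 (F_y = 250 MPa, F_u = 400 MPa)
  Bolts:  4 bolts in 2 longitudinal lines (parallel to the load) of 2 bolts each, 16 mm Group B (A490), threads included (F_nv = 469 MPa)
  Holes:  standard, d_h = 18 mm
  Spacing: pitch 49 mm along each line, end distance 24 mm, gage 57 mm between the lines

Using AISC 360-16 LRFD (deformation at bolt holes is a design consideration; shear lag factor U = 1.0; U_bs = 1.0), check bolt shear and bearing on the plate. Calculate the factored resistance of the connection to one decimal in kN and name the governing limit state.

Bolt shear: A_b = π(16)²/4 = 201.06 mm². φR_n = 0.75 × 469 × 201.06 × 4 × 1 = 282.9 kN.
Bearing (20 mm plate, F_u = 400 MPa): end bolts L_c = 24 − 18/2 = 15, R_n = min(1.2×15×20×400, 2.4×16×20×400) = 144 kN/bolt; interior L_c = 49 − 18 = 31, R_n = 297.6 kN/bolt. φR_n = 0.75 × (2×144 + 2×297.6) = 662.4 kN.
Governing: min(282.9, 662.4) = 282.9 kN → bolt shear.

282.9 kN (bolt shear governs)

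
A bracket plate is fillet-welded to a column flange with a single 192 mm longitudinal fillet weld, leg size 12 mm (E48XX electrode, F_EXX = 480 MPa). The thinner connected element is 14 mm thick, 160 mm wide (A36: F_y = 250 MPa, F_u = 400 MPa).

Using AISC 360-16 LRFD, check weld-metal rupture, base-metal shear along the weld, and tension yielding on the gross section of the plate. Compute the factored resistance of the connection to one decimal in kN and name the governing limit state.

351.8 kN (weld metal governs)

Weld metal: throat = 0.707×12 = 8.484 mm, L = 192 mm. φR_n = 0.75 × 0.6 × 480 × 8.484 × 192 = 351.8 kN.
Base metal shear (14 mm plate): yield φR_n = 1.0×0.6×250×14×192 = 403.2 kN; rupture φR_n = 0.75×0.6×400×14×192 = 483.8 kN; take 403.2 kN (yield).
Tension yield (gross): A_g = 160×14 = 2240 mm². φR_n = 0.90 × 250 × 2240 = 504.0 kN.
Governing: min(351.8, 403.2, 504.0) = 351.8 kN → weld metal.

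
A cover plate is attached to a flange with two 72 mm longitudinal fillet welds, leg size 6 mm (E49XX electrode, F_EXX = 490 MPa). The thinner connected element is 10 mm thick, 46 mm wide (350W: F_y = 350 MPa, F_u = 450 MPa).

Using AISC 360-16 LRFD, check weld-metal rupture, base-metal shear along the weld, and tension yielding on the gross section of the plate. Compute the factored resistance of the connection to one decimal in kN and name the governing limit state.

134.7 kN (weld metal governs)

Weld metal: throat = 0.707×6 = 4.242 mm, L = 2×72 = 144 mm. φR_n = 0.75 × 0.6 × 490 × 4.242 × 144 = 134.7 kN.
Base metal shear (10 mm plate): yield φR_n = 1.0×0.6×350×10×144 = 302.4 kN; rupture φR_n = 0.75×0.6×450×10×144 = 291.6 kN; take 291.6 kN (rupture).
Tension yield (gross): A_g = 46×10 = 460 mm². φR_n = 0.90 × 350 × 460 = 144.9 kN.
Governing: min(134.7, 291.6, 144.9) = 134.7 kN → weld metal.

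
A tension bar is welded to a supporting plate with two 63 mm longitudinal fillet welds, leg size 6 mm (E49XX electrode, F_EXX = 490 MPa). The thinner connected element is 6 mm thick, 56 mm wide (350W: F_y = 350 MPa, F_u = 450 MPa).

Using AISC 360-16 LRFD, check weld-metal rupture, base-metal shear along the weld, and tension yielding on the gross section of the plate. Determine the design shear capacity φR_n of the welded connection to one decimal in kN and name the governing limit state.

Weld metal: throat = 0.707×6 = 4.242 mm, L = 2×63 = 126 mm. φR_n = 0.75 × 0.6 × 490 × 4.242 × 126 = 117.9 kN.
Base metal shear (6 mm plate): yield φR_n = 1.0×0.6×350×6×126 = 158.8 kN; rupture φR_n = 0.75×0.6×450×6×126 = 153.1 kN; take 153.1 kN (rupture).
Tension yield (gross): A_g = 56×6 = 336 mm². φR_n = 0.90 × 350 × 336 = 105.8 kN.
Governing: min(117.9, 153.1, 105.8) = 105.8 kN → gross-section yield.

105.8 kN (gross-section yield governs)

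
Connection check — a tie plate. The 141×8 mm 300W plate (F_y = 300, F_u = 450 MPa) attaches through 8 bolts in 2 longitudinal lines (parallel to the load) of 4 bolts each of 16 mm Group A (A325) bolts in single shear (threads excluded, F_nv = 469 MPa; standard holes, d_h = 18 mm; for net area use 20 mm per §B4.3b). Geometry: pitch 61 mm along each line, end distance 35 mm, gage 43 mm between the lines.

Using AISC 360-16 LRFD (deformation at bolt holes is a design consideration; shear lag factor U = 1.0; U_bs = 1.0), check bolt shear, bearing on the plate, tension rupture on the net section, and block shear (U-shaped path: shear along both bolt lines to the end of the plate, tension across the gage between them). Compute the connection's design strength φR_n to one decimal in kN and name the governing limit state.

Bolt shear: A_b = π(16)²/4 = 201.06 mm². φR_n = 0.75 × 469 × 201.06 × 8 × 1 = 565.8 kN.
Bearing (8 mm plate, F_u = 450 MPa): end bolts L_c = 35 − 18/2 = 26, R_n = min(1.2×26×8×450, 2.4×16×8×450) = 112.32 kN/bolt; interior L_c = 61 − 18 = 43, R_n = 138.24 kN/bolt. φR_n = 0.75 × (2×112.32 + 6×138.24) = 790.6 kN.
Tension rupture (net): A_n = (141 − 2×20)×8 = 808 mm² (U = 1.0, A_e = A_n). φR_n = 0.75 × 450 × 808 = 272.7 kN.
Block shear: shear path 2×[35+3×61] = 2×218 mm, A_gv = 3488, A_nv = 2×(218 − 3.5×20)×8 = 2368 mm²; tension across gage: (43 − 1×20)×8 = 184 mm². R_n = min(0.6×450×2368, 0.6×300×3488) + 1.0×450×184 = min(639.36, 627.84) + 82.8 = 710.64 kN. φR_n = 0.75 × 710.64 = 533.0 kN.
Governing: min(565.8, 790.6, 272.7, 533.0) = 272.7 kN → net-section rupture.

272.7 kN (net-section rupture governs)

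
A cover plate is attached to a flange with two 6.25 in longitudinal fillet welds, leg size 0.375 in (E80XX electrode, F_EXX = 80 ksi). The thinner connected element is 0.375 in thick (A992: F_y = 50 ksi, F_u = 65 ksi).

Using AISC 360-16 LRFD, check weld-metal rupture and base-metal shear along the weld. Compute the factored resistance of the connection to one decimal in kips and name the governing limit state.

Weld metal: throat = 0.707×0.375 = 0.26513 in, L = 2×6.25 = 12.5 in. φR_n = 0.75 × 0.6 × 80 × 0.26513 × 12.5 = 119.3 kips.
Base metal shear (0.375 in plate): yield φR_n = 1.0×0.6×50×0.375×12.5 = 140.6 kips; rupture φR_n = 0.75×0.6×65×0.375×12.5 = 137.1 kips; take 137.1 kips (rupture).
Governing: min(119.3, 137.1) = 119.3 kips → weld metal.

119.3 kips (weld metal governs)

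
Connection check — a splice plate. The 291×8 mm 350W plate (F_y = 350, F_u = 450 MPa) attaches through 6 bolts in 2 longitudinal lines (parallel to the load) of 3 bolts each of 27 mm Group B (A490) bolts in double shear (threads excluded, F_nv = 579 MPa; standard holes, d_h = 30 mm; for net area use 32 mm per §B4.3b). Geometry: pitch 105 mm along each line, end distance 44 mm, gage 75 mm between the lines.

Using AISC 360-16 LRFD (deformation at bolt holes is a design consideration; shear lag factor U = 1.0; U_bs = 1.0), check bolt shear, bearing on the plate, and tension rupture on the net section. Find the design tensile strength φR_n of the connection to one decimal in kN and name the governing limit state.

612.9 kN (net-section rupture governs)

Bolt shear: A_b = π(27)²/4 = 572.56 mm². φR_n = 0.75 × 579 × 572.56 × 6 × 2 = 2983.6 kN.
Bearing (8 mm plate, F_u = 450 MPa): end bolts L_c = 44 − 30/2 = 29, R_n = min(1.2×29×8×450, 2.4×27×8×450) = 125.28 kN/bolt; interior L_c = 105 − 30 = 75, R_n = 233.28 kN/bolt. φR_n = 0.75 × (2×125.28 + 4×233.28) = 887.8 kN.
Tension rupture (net): A_n = (291 − 2×32)×8 = 1816 mm² (U = 1.0, A_e = A_n). φR_n = 0.75 × 450 × 1816 = 612.9 kN.
Governing: min(2983.6, 887.8, 612.9) = 612.9 kN → net-section rupture.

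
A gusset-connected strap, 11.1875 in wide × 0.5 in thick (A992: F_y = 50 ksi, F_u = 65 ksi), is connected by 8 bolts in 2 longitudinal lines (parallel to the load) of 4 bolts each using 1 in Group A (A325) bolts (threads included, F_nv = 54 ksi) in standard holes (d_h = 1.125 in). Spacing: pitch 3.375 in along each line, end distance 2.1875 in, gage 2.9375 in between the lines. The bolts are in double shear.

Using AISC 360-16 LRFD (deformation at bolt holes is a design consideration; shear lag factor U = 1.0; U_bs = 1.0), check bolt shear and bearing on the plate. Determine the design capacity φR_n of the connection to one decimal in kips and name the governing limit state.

Bolt shear: A_b = π(1)²/4 = 0.7854 in². φR_n = 0.75 × 54 × 0.7854 × 8 × 2 = 508.9 kips.
Bearing (0.5 in plate, F_u = 65 ksi): end bolts L_c = 2.1875 − 1.125/2 = 1.625, R_n = min(1.2×1.625×0.5×65, 2.4×1×0.5×65) = 63.375 kips/bolt; interior L_c = 3.375 − 1.125 = 2.25, R_n = 78 kips/bolt. φR_n = 0.75 × (2×63.375 + 6×78) = 446.1 kips.
Governing: min(508.9, 446.1) = 446.1 kips → bearing.

446.1 kips (bearing governs)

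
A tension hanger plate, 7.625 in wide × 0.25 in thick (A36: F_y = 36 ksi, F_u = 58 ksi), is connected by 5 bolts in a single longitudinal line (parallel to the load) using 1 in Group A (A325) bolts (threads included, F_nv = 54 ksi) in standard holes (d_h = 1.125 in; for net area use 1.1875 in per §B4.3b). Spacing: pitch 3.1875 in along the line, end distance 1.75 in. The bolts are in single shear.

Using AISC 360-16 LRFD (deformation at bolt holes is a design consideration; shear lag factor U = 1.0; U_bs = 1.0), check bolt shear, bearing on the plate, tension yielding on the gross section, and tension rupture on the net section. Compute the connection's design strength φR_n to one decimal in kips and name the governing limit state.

61.8 kips (gross-section yield governs)

Bolt shear: A_b = π(1)²/4 = 0.7854 in². φR_n = 0.75 × 54 × 0.7854 × 5 × 1 = 159.0 kips.
Bearing (0.25 in plate, F_u = 58 ksi): end bolts L_c = 1.75 − 1.125/2 = 1.1875, R_n = min(1.2×1.1875×0.25×58, 2.4×1×0.25×58) = 20.663 kips/bolt; interior L_c = 3.1875 − 1.125 = 2.0625, R_n = 34.8 kips/bolt. φR_n = 0.75 × (1×20.663 + 4×34.8) = 119.9 kips.
Tension yield (gross): A_g = 7.625×0.25 = 1.9063 in². φR_n = 0.90 × 36 × 1.9063 = 61.8 kips.
Tension rupture (net): A_n = (7.625 − 1×1.1875)×0.25 = 1.6094 in² (U = 1.0, A_e = A_n). φR_n = 0.75 × 58 × 1.6094 = 70.0 kips.
Governing: min(159.0, 119.9, 61.8, 70.0) = 61.8 kips → gross-section yield.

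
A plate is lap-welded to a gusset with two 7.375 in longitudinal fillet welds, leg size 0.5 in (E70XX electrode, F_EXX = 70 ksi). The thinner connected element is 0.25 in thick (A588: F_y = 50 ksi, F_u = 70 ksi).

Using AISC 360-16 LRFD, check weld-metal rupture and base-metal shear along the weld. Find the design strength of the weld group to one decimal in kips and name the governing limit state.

110.6 kips (base-metal shear governs)

Weld metal: throat = 0.707×0.5 = 0.3535 in, L = 2×7.375 = 14.75 in. φR_n = 0.75 × 0.6 × 70 × 0.3535 × 14.75 = 164.2 kips.
Base metal shear (0.25 in plate): yield φR_n = 1.0×0.6×50×0.25×14.75 = 110.6 kips; rupture φR_n = 0.75×0.6×70×0.25×14.75 = 116.2 kips; take 110.6 kips (yield).
Governing: min(164.2, 110.6) = 110.6 kips → base-metal shear.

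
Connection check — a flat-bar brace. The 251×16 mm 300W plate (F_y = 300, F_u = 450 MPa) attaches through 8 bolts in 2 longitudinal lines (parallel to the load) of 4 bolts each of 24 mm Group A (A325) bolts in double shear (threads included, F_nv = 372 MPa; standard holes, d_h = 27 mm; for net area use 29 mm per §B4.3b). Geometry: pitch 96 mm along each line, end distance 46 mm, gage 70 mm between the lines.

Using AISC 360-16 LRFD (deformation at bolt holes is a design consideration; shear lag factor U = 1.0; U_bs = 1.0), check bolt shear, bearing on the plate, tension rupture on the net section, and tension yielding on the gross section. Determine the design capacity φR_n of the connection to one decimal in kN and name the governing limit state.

Bolt shear: A_b = π(24)²/4 = 452.39 mm². φR_n = 0.75 × 372 × 452.39 × 8 × 2 = 2019.5 kN.
Bearing (16 mm plate, F_u = 450 MPa): end bolts L_c = 46 − 27/2 = 32.5, R_n = min(1.2×32.5×16×450, 2.4×24×16×450) = 280.8 kN/bolt; interior L_c = 96 − 27 = 69, R_n = 414.72 kN/bolt. φR_n = 0.75 × (2×280.8 + 6×414.72) = 2287.4 kN.
Tension rupture (net): A_n = (251 − 2×29)×16 = 3088 mm² (U = 1.0, A_e = A_n). φR_n = 0.75 × 450 × 3088 = 1042.2 kN.
Tension yield (gross): A_g = 251×16 = 4016 mm². φR_n = 0.90 × 300 × 4016 = 1084.3 kN.
Governing: min(2019.5, 2287.4, 1042.2, 1084.3) = 1042.2 kN → net-section rupture.

1042.2 kN (net-section rupture governs)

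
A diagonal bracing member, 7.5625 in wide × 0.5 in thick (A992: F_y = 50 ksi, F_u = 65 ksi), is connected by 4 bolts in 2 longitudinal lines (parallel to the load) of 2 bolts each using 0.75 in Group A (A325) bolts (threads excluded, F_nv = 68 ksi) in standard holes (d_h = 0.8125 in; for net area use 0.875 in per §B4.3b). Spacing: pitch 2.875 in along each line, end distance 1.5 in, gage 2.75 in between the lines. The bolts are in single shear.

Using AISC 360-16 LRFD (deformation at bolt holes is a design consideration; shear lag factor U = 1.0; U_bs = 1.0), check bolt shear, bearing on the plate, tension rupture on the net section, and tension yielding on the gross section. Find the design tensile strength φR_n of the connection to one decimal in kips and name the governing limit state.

Bolt shear: A_b = π(0.75)²/4 = 0.44179 in². φR_n = 0.75 × 68 × 0.44179 × 4 × 1 = 90.1 kips.
Bearing (0.5 in plate, F_u = 65 ksi): end bolts L_c = 1.5 − 0.8125/2 = 1.09375, R_n = min(1.2×1.09375×0.5×65, 2.4×0.75×0.5×65) = 42.656 kips/bolt; interior L_c = 2.875 − 0.8125 = 2.0625, R_n = 58.5 kips/bolt. φR_n = 0.75 × (2×42.656 + 2×58.5) = 151.7 kips.
Tension rupture (net): A_n = (7.5625 − 2×0.875)×0.5 = 2.9063 in² (U = 1.0, A_e = A_n). φR_n = 0.75 × 65 × 2.9063 = 141.7 kips.
Tension yield (gross): A_g = 7.5625×0.5 = 3.7813 in². φR_n = 0.90 × 50 × 3.7813 = 170.2 kips.
Governing: min(90.1, 151.7, 141.7, 170.2) = 90.1 kips → bolt shear.

90.1 kips (bolt shear governs)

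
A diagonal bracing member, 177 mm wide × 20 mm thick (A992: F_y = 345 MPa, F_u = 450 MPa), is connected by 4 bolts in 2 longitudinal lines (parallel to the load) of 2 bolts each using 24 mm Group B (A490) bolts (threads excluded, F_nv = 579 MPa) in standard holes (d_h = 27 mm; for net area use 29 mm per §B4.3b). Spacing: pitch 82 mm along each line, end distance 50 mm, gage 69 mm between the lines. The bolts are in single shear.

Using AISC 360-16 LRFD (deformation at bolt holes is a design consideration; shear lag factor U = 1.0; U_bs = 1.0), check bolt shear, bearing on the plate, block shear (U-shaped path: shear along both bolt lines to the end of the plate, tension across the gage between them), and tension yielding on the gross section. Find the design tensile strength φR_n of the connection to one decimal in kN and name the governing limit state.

785.8 kN (bolt shear governs)

Bolt shear: A_b = π(24)²/4 = 452.39 mm². φR_n = 0.75 × 579 × 452.39 × 4 × 1 = 785.8 kN.
Bearing (20 mm plate, F_u = 450 MPa): end bolts L_c = 50 − 27/2 = 36.5, R_n = min(1.2×36.5×20×450, 2.4×24×20×450) = 394.2 kN/bolt; interior L_c = 82 − 27 = 55, R_n = 518.4 kN/bolt. φR_n = 0.75 × (2×394.2 + 2×518.4) = 1368.9 kN.
Block shear: shear path 2×[50+1×82] = 2×132 mm, A_gv = 5280, A_nv = 2×(132 − 1.5×29)×20 = 3540 mm²; tension across gage: (69 − 1×29)×20 = 800 mm². R_n = min(0.6×450×3540, 0.6×345×5280) + 1.0×450×800 = min(955.8, 1093) + 360 = 1315.8 kN. φR_n = 0.75 × 1315.8 = 986.9 kN.
Tension yield (gross): A_g = 177×20 = 3540 mm². φR_n = 0.90 × 345 × 3540 = 1099.2 kN.
Governing: min(785.8, 1368.9, 986.9, 1099.2) = 785.8 kN → bolt shear.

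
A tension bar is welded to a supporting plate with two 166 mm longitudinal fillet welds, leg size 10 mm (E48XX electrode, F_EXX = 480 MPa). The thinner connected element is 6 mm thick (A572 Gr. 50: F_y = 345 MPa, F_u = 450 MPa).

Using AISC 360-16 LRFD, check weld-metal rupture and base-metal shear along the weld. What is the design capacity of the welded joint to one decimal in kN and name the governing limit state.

403.4 kN (base-metal shear governs)

Weld metal: throat = 0.707×10 = 7.07 mm, L = 2×166 = 332 mm. φR_n = 0.75 × 0.6 × 480 × 7.07 × 332 = 507.0 kN.
Base metal shear (6 mm plate): yield φR_n = 1.0×0.6×345×6×332 = 412.3 kN; rupture φR_n = 0.75×0.6×450×6×332 = 403.4 kN; take 403.4 kN (rupture).
Governing: min(507.0, 403.4) = 403.4 kN → base-metal shear.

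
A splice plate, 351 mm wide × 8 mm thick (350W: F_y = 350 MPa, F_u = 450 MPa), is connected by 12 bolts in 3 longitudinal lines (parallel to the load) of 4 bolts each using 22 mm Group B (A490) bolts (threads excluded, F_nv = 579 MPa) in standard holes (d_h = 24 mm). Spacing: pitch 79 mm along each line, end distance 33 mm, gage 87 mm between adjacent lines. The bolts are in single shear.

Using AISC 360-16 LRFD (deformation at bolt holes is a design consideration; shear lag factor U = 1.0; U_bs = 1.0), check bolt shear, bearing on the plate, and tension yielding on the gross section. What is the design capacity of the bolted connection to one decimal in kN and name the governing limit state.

Bolt shear: A_b = π(22)²/4 = 380.13 mm². φR_n = 0.75 × 579 × 380.13 × 12 × 1 = 1980.9 kN.
Bearing (8 mm plate, F_u = 450 MPa): end bolts L_c = 33 − 24/2 = 21, R_n = min(1.2×21×8×450, 2.4×22×8×450) = 90.72 kN/bolt; interior L_c = 79 − 24 = 55, R_n = 190.08 kN/bolt. φR_n = 0.75 × (3×90.72 + 9×190.08) = 1487.2 kN.
Tension yield (gross): A_g = 351×8 = 2808 mm². φR_n = 0.90 × 350 × 2808 = 884.5 kN.
Governing: min(1980.9, 1487.2, 884.5) = 884.5 kN → gross-section yield.

884.5 kN (gross-section yield governs)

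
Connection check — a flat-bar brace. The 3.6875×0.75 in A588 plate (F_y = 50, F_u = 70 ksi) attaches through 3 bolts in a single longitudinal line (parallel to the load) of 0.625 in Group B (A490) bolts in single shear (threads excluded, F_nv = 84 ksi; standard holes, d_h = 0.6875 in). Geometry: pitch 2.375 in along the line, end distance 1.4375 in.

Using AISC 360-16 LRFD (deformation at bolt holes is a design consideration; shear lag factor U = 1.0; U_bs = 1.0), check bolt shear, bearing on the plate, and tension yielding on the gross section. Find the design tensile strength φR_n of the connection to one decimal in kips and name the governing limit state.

58.0 kips (bolt shear governs)

Bolt shear: A_b = π(0.625)²/4 = 0.3068 in². φR_n = 0.75 × 84 × 0.3068 × 3 × 1 = 58.0 kips.
Bearing (0.75 in plate, F_u = 70 ksi): end bolts L_c = 1.4375 − 0.6875/2 = 1.09375, R_n = min(1.2×1.09375×0.75×70, 2.4×0.625×0.75×70) = 68.906 kips/bolt; interior L_c = 2.375 − 0.6875 = 1.6875, R_n = 78.75 kips/bolt. φR_n = 0.75 × (1×68.906 + 2×78.75) = 169.8 kips.
Tension yield (gross): A_g = 3.6875×0.75 = 2.7656 in². φR_n = 0.90 × 50 × 2.7656 = 124.5 kips.
Governing: min(58.0, 169.8, 124.5) = 58.0 kips → bolt shear.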